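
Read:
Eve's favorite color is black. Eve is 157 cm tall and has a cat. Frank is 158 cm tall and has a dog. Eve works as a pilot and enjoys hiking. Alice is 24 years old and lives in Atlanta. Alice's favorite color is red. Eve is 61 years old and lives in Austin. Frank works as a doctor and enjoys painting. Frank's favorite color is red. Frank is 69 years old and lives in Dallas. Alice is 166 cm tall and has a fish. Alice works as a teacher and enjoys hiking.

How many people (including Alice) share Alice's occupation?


Alice is a teacher. Count = 1

1


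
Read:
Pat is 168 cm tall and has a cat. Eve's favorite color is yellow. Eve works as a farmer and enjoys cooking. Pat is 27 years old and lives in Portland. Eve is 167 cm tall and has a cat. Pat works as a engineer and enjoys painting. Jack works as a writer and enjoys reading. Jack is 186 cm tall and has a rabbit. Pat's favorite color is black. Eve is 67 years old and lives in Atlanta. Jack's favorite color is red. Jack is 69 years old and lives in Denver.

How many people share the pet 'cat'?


Count: 2

2


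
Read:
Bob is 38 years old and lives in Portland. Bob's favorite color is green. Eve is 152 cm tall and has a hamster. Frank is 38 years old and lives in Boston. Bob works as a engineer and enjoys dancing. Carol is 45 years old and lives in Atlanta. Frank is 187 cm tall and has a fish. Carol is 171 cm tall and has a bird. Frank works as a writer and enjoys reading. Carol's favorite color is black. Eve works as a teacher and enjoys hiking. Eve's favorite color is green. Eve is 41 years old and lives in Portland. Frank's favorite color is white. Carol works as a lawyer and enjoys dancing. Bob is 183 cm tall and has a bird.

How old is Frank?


Frank is 38 years old

38


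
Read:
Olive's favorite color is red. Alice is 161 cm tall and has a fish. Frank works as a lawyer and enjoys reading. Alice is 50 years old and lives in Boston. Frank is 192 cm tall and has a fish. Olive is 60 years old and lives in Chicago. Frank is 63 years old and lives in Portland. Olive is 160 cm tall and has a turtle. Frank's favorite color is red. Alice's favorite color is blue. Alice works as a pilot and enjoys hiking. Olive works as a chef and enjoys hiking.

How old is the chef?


The chef is Olive, age 60

60


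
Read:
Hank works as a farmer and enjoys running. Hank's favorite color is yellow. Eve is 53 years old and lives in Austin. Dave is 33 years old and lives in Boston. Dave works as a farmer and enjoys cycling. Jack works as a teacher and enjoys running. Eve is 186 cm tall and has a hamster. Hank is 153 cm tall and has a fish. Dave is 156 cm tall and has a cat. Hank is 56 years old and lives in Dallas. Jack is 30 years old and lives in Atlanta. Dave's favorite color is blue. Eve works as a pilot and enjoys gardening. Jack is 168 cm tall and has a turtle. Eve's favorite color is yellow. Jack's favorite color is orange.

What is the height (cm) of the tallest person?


Tallest: Eve at 186 cm

186


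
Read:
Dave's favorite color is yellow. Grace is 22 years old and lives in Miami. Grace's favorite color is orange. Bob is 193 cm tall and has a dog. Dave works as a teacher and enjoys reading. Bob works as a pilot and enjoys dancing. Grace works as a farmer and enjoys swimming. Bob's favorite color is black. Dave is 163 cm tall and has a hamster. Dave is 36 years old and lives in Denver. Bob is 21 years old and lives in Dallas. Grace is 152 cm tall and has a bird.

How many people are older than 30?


Filter: 1

1


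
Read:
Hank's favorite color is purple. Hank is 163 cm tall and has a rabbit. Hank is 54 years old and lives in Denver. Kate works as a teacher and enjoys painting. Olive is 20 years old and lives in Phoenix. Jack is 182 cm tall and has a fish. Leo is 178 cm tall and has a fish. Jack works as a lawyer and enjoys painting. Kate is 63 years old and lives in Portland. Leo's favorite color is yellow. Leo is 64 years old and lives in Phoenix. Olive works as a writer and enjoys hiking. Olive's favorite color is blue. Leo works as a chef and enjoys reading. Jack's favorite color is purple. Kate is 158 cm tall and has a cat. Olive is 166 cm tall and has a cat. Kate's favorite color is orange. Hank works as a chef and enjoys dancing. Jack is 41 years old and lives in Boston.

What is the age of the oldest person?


Oldest: Leo at 64

64


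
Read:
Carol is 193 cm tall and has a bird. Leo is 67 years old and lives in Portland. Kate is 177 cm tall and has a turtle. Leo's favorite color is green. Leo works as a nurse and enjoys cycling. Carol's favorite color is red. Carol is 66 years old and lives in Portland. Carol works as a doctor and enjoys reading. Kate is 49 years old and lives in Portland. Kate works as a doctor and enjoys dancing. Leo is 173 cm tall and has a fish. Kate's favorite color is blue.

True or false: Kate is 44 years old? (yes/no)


Kate is actually 49. no

no


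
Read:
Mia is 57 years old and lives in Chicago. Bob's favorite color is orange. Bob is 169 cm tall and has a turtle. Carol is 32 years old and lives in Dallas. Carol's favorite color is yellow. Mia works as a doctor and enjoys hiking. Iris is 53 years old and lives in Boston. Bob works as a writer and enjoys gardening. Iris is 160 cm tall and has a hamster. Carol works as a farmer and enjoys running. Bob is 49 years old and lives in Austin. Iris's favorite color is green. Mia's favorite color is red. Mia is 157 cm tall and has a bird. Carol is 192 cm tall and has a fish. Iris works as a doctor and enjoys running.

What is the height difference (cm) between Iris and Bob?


|160 - 169| = 9

9


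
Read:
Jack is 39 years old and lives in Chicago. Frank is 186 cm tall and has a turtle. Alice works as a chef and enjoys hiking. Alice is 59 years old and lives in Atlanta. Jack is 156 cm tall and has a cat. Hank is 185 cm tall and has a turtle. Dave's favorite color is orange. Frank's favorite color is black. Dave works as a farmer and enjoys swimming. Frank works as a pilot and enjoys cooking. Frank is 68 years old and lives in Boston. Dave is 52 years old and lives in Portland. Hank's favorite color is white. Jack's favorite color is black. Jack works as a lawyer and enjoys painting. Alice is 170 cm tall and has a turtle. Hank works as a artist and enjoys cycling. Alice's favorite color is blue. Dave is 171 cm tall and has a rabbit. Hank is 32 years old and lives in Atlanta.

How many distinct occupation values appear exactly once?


Unique occupation values: 5

5


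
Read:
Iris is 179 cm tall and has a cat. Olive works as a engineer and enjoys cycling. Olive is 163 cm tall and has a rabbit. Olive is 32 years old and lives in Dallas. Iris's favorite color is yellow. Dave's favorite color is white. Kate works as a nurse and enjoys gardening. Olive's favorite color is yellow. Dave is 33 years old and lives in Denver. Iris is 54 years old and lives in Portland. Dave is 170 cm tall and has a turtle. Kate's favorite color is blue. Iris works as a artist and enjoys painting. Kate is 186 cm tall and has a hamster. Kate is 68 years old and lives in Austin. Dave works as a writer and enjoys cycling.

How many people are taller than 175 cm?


Taller than 175: 2

2


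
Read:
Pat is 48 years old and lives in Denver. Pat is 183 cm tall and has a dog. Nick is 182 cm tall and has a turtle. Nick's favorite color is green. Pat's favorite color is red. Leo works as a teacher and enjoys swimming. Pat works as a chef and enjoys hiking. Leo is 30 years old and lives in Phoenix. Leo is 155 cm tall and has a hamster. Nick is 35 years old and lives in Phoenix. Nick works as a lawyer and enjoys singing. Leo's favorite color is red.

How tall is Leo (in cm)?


Leo is 155 cm tall

155


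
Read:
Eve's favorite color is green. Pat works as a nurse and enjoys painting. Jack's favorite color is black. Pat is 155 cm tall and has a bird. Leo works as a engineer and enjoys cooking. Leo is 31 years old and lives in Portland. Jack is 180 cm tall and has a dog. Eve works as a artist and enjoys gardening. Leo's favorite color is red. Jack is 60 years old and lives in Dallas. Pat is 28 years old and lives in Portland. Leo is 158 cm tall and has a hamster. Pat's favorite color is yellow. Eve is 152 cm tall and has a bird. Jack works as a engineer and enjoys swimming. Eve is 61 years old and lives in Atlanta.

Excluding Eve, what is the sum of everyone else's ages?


Sum (excluding Eve): 119

119


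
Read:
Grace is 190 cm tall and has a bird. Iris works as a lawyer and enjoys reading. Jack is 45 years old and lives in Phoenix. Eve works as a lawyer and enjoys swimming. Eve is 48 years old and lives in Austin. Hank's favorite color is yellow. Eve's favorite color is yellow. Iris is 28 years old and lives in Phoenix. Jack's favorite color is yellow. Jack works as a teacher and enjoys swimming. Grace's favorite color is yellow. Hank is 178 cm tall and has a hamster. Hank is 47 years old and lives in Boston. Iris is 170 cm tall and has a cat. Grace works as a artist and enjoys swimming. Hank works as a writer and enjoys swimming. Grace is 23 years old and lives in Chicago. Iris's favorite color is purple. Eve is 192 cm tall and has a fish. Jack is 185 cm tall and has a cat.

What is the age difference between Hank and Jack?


|47 - 45| = 2

2


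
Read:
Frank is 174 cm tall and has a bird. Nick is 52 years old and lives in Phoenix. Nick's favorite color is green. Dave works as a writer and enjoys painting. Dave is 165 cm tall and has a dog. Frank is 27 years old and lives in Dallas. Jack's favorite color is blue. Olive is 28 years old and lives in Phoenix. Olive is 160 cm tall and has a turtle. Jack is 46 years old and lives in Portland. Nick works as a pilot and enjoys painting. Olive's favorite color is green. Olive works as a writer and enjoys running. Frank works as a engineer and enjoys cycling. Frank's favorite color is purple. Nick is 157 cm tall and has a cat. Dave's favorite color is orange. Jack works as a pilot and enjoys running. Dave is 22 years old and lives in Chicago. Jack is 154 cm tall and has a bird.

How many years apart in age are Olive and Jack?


28 vs 46, diff = 18

18


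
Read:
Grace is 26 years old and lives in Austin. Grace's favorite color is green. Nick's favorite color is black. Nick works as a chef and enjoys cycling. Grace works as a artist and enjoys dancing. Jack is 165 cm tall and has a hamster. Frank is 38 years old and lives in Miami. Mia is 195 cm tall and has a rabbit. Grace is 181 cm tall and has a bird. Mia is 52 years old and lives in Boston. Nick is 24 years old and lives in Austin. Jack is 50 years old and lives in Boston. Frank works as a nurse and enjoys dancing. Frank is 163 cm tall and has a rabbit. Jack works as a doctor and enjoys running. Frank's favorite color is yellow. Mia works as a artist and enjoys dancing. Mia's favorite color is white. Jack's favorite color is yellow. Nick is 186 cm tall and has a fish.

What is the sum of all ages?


26+24+50+52+38 = 190

190


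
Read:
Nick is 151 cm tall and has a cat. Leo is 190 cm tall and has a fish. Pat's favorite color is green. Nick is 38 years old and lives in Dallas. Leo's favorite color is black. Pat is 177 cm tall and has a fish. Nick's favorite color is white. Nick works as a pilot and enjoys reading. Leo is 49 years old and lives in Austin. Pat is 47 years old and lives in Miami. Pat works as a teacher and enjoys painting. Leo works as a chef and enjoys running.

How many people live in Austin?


Count in Austin: 1

1


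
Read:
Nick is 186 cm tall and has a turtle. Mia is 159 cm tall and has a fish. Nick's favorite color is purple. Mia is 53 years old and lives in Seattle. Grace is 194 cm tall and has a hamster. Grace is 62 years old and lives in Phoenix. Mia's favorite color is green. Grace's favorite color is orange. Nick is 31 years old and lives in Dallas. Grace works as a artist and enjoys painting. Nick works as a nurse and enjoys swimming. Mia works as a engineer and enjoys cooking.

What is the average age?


Sum=146, n=3, avg=48.67

48.67


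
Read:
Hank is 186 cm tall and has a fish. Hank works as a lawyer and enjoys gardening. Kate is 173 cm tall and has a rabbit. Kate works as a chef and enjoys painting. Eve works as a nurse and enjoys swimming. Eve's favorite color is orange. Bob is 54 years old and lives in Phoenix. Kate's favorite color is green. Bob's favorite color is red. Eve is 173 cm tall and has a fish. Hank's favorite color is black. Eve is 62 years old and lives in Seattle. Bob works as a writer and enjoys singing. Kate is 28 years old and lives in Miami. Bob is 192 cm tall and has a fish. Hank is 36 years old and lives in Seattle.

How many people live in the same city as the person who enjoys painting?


Person with hobby painting is Kate, city Miami. Count = 1

1


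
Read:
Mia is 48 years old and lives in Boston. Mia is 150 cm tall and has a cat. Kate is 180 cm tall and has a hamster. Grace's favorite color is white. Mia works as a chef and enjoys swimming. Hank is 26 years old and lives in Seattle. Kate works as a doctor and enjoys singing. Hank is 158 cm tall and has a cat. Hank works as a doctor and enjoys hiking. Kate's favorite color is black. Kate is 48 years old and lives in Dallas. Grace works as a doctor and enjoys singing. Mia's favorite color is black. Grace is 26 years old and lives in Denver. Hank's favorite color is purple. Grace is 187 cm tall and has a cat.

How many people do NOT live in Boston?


Not in Boston: 3

3


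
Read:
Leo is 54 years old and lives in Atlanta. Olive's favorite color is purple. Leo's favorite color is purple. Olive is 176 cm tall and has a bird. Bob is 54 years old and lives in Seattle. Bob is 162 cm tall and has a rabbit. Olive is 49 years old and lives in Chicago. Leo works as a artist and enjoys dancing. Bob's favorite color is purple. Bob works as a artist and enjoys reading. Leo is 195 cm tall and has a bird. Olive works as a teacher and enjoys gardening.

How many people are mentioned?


People: Bob, Leo, Olive. Count = 3

3


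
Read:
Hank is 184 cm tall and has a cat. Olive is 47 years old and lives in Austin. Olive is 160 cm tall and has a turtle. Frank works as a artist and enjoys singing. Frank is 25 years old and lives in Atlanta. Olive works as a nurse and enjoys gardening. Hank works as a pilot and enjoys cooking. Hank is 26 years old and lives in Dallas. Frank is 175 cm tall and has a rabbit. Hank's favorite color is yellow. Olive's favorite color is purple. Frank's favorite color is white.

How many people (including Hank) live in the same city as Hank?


Hank lives in Dallas. Count = 1

1


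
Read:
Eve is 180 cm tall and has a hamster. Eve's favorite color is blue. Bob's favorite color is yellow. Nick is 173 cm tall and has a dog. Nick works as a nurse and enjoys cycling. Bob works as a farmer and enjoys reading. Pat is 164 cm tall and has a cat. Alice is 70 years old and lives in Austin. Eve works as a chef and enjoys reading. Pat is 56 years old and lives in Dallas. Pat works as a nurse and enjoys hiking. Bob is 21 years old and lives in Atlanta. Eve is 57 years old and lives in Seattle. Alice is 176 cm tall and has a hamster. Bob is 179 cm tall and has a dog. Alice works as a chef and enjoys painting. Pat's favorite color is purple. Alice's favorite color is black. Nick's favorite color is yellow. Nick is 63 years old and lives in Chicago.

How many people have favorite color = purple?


Count: 1

1


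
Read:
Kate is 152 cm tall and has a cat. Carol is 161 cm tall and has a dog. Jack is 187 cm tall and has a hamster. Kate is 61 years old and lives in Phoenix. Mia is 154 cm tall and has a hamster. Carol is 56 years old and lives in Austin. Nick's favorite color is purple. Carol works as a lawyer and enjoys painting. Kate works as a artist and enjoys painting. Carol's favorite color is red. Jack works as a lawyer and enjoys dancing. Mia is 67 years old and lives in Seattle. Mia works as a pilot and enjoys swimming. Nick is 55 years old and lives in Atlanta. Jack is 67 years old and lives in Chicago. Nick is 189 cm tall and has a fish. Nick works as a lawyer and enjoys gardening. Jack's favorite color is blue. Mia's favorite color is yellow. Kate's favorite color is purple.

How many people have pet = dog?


Count: 1

1


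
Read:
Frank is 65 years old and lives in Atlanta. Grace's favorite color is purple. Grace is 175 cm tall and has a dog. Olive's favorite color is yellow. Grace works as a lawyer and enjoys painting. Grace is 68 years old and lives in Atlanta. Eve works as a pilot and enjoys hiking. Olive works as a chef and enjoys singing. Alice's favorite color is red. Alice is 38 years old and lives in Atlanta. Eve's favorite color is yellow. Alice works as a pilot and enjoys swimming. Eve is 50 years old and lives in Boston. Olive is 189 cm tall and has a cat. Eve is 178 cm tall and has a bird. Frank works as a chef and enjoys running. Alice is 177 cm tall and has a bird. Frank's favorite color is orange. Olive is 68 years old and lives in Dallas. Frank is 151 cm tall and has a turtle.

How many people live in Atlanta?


Count in Atlanta: 3

3


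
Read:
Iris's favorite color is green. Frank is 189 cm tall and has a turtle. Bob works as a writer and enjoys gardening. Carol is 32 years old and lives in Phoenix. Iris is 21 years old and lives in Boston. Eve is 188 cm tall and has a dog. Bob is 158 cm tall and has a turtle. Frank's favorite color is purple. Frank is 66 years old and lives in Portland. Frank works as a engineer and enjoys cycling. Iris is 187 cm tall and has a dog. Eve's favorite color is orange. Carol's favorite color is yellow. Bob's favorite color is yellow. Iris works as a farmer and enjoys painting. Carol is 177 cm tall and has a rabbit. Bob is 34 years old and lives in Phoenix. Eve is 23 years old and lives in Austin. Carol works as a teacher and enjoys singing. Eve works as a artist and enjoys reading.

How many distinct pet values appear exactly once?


Unique pet values: 1

1


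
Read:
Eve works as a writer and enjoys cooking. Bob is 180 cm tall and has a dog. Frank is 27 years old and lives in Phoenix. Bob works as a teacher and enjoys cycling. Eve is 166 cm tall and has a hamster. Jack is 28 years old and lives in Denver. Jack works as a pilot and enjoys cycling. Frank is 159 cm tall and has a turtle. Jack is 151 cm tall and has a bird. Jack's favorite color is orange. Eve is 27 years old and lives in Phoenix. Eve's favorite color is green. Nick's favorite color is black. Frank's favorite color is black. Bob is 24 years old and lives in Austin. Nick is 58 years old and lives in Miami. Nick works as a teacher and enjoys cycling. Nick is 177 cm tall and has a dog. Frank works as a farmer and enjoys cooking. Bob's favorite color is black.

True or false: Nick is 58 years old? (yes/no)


Nick is actually 58. yes

yes


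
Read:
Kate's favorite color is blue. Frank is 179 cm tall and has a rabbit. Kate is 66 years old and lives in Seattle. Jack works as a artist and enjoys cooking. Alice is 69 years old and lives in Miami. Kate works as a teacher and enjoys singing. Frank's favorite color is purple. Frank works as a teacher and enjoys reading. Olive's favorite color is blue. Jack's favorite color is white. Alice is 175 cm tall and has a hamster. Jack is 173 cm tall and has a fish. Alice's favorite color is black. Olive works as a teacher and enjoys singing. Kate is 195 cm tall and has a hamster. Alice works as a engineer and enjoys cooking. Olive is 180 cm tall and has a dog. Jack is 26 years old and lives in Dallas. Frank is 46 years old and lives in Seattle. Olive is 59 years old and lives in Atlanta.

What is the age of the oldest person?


Oldest: Alice at 69

69


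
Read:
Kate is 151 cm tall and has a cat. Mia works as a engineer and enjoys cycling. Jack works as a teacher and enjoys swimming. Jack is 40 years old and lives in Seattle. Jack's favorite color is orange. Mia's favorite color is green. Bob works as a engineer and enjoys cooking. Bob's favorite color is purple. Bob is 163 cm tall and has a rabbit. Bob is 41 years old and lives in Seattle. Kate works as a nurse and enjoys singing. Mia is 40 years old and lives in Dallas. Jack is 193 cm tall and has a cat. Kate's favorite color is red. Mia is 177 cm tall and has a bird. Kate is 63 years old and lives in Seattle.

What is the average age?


Sum=184, n=4, avg=46

46


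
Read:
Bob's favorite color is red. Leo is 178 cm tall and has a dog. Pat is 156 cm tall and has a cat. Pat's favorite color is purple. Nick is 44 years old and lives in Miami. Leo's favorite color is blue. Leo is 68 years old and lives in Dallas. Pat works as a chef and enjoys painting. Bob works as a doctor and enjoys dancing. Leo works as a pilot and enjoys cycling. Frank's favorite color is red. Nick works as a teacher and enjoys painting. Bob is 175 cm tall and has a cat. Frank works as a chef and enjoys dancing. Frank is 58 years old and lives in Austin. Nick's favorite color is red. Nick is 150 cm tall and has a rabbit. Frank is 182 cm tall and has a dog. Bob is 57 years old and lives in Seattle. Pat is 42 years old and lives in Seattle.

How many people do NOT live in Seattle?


Not in Seattle: 3

3


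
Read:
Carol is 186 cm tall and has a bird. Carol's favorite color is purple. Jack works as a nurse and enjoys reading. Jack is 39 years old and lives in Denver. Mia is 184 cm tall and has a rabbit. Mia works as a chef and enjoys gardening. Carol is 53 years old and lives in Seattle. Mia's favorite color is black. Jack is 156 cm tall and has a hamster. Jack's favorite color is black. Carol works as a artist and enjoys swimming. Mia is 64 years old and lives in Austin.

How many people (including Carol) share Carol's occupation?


Carol is a artist. Count = 1

1


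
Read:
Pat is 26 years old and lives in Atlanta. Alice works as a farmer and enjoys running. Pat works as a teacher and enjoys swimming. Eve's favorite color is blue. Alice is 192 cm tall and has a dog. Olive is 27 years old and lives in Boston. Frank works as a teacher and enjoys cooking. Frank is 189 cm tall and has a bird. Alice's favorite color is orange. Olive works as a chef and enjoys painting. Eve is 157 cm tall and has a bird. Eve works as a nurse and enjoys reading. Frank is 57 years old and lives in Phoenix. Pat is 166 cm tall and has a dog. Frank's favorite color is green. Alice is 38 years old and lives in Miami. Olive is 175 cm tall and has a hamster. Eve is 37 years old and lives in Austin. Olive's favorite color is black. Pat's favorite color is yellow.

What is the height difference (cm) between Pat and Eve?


|166 - 157| = 9

9


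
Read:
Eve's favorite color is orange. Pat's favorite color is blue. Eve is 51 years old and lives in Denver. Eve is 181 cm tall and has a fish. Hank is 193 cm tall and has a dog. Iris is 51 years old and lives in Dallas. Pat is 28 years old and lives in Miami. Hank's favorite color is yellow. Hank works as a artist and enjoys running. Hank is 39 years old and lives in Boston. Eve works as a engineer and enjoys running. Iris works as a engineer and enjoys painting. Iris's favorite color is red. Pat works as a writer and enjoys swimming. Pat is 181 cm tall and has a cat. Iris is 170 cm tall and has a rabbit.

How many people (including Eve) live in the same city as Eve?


Eve lives in Denver. Count = 1

1


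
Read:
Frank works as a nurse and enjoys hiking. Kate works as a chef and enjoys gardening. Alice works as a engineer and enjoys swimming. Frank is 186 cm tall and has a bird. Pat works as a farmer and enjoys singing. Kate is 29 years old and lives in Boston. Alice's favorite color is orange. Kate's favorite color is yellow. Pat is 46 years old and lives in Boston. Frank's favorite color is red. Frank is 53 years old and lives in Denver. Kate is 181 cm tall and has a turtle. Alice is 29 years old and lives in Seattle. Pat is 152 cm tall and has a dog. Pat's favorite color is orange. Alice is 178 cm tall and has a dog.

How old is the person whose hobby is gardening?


Person with hobby=gardening is Kate, age 29

29


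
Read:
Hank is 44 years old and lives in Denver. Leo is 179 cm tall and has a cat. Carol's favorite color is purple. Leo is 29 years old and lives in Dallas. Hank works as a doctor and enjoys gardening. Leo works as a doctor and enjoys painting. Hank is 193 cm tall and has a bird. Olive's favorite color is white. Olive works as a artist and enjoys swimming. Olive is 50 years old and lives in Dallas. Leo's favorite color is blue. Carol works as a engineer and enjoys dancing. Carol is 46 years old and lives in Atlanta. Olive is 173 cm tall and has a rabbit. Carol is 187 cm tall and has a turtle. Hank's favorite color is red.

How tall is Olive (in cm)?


Olive is 173 cm tall

173


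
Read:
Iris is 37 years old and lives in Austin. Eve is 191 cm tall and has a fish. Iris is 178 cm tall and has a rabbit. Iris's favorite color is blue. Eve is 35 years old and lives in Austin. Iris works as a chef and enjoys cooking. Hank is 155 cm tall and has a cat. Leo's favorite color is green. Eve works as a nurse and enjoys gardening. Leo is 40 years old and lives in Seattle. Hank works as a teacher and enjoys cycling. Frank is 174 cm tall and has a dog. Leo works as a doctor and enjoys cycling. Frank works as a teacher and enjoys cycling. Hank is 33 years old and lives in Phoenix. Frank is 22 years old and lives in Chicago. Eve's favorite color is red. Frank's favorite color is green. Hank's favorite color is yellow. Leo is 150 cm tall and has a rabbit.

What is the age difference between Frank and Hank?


|22 - 33| = 11

11


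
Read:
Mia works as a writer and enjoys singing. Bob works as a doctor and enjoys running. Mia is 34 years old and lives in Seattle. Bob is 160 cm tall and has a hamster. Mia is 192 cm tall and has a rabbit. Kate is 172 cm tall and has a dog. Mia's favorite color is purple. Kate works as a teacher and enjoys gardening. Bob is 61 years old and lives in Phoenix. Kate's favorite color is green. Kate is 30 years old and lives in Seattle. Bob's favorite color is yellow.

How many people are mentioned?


People: Mia, Bob, Kate. Count = 3

3


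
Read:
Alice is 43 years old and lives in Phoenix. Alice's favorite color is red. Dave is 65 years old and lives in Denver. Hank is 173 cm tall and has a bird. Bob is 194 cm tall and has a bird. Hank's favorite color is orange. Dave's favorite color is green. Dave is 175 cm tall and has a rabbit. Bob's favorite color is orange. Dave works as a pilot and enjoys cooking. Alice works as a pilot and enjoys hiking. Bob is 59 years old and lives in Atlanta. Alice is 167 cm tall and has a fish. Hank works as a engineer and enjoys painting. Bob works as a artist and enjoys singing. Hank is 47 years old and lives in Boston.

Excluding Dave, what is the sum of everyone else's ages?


Sum (excluding Dave): 149

149


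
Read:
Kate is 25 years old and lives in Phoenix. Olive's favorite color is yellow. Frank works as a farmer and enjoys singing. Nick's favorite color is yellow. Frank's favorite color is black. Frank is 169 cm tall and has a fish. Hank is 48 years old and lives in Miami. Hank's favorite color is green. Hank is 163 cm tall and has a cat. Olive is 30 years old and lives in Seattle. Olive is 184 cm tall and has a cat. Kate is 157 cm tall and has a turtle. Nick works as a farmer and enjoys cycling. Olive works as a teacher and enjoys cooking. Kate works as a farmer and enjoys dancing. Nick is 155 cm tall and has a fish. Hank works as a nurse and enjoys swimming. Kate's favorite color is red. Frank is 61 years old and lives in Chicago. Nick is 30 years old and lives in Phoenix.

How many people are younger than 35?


Filter: 3

3


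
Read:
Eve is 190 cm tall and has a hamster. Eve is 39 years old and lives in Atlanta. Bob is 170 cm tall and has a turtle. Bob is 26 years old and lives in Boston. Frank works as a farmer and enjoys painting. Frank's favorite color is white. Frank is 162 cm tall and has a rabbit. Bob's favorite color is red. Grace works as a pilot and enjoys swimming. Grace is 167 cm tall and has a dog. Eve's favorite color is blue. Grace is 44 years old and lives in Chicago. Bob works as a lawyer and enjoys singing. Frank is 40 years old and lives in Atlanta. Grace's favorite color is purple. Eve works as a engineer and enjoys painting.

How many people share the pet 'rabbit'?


Count: 1

1


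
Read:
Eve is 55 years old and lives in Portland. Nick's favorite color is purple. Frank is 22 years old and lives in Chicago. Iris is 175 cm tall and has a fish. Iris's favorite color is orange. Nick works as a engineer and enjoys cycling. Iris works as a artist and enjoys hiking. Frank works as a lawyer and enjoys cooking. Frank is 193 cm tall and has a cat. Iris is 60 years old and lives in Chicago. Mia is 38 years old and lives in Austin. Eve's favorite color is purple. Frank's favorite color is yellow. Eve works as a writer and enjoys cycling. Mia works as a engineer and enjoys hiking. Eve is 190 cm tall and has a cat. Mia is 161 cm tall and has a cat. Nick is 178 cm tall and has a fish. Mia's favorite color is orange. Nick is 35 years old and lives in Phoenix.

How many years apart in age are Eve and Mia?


55 vs 38, diff = 17

17


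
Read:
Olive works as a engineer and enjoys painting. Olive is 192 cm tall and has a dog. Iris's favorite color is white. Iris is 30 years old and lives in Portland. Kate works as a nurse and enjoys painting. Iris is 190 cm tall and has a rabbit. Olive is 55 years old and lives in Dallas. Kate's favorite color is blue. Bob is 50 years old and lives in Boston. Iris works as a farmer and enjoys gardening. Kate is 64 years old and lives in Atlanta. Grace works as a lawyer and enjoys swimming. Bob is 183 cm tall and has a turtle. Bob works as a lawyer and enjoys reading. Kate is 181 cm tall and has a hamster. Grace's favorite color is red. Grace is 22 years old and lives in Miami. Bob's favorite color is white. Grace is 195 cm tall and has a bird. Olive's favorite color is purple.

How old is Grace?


Grace is 22 years old

22


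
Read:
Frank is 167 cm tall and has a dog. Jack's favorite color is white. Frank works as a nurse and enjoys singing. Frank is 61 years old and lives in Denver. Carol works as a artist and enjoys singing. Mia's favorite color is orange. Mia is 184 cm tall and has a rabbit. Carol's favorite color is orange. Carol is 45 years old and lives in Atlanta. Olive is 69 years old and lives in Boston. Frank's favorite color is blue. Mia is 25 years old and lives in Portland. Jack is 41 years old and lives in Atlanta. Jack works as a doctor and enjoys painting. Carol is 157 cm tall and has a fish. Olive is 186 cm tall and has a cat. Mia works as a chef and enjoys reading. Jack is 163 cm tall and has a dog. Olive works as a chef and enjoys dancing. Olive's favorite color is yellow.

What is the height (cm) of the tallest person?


Tallest: Olive at 186 cm

186


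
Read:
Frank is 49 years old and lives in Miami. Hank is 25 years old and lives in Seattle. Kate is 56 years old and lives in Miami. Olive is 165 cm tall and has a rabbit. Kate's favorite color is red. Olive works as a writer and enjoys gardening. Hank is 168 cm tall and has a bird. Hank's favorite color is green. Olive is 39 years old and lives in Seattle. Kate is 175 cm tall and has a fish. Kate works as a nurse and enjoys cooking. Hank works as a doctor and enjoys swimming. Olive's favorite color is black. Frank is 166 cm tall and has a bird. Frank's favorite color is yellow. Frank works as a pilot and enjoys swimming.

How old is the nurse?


The nurse is Kate, age 56

56


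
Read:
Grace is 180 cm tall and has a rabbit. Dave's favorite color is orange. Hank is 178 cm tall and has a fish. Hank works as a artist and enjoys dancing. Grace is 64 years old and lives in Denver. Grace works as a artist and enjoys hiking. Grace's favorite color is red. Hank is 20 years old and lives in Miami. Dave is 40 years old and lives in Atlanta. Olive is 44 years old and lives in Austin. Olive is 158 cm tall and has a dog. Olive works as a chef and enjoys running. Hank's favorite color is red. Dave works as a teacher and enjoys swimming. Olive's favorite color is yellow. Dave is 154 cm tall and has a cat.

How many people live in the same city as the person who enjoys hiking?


Person with hobby hiking is Grace, city Denver. Count = 1

1


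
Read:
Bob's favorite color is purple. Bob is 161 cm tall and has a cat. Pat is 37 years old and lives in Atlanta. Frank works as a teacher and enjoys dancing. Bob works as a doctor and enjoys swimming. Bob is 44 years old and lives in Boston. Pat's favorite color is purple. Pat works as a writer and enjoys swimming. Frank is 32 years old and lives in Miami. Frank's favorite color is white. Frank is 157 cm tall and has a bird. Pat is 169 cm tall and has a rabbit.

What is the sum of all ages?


44+32+37 = 113

113


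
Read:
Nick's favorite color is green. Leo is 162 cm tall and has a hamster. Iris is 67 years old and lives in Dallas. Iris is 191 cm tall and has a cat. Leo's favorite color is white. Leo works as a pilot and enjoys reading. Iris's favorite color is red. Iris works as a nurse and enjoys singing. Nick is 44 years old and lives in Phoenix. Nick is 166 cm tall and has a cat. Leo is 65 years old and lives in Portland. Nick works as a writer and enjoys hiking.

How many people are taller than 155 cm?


Taller than 155: 3

3


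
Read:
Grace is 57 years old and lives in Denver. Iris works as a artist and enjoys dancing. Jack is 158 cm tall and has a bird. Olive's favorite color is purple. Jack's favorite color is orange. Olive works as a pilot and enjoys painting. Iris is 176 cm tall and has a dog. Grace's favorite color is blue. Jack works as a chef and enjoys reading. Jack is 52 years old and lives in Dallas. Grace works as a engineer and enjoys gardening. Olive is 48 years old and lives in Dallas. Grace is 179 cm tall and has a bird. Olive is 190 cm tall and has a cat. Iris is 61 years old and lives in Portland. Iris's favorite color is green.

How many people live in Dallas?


Count in Dallas: 2

2


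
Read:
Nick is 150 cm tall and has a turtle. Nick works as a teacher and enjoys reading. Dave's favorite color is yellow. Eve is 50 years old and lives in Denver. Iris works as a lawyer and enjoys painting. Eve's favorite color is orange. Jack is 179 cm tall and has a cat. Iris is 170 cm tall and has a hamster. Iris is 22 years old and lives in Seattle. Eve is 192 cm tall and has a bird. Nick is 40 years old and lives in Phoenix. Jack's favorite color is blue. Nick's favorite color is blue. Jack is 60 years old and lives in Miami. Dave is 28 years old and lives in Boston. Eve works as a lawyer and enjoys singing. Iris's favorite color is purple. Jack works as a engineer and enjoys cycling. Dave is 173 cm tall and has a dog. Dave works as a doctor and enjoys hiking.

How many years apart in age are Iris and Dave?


22 vs 28, diff = 6

6


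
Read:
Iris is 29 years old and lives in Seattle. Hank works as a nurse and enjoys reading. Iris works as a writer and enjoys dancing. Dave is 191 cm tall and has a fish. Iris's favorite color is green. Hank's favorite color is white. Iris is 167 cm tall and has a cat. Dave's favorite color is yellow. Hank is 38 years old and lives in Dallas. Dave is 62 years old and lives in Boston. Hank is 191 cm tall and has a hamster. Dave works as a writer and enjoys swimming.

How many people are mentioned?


People: Iris, Hank, Dave. Count = 3

3


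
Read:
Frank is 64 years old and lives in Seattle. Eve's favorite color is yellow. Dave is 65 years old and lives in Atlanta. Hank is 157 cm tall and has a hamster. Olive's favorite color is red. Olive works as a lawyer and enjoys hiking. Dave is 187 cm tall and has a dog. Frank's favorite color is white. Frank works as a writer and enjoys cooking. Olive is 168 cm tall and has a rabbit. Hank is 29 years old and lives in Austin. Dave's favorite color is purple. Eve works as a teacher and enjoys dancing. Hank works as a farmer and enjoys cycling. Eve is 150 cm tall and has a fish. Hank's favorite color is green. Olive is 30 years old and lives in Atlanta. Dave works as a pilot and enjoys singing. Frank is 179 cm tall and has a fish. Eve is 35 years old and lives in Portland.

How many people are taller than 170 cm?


Taller than 170: 2

2


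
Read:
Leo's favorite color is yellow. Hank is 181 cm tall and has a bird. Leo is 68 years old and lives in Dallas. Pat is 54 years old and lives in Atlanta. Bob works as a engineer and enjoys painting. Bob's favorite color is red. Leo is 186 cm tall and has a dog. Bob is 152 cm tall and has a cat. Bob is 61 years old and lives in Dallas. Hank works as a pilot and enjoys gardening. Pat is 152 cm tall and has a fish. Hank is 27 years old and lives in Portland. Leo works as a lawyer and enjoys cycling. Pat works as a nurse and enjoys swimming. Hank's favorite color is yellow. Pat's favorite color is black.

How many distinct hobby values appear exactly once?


Unique hobby values: 4

4


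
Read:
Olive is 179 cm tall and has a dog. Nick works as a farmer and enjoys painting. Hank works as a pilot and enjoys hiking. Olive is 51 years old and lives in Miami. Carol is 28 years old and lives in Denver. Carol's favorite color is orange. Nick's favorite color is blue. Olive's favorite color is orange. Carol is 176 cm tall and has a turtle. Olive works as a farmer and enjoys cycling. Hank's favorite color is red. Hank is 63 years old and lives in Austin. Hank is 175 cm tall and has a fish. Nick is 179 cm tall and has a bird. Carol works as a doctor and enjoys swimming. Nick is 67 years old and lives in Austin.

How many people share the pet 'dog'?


Count: 1

1


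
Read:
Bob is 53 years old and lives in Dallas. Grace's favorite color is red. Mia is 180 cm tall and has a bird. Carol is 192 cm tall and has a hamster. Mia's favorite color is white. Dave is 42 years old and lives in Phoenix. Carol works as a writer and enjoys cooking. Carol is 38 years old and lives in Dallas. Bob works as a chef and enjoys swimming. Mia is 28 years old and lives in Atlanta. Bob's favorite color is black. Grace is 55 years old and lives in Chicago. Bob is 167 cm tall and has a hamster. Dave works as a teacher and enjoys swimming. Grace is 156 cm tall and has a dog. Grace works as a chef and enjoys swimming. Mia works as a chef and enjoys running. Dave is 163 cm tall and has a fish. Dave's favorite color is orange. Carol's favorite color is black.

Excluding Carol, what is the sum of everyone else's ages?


Sum (excluding Carol): 178

178


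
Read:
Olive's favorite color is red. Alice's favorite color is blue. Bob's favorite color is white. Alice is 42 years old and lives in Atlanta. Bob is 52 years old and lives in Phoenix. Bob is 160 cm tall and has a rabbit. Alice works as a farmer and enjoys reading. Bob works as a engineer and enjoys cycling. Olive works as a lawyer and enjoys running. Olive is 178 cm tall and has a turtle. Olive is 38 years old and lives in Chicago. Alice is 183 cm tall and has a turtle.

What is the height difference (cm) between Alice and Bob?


|183 - 160| = 23

23


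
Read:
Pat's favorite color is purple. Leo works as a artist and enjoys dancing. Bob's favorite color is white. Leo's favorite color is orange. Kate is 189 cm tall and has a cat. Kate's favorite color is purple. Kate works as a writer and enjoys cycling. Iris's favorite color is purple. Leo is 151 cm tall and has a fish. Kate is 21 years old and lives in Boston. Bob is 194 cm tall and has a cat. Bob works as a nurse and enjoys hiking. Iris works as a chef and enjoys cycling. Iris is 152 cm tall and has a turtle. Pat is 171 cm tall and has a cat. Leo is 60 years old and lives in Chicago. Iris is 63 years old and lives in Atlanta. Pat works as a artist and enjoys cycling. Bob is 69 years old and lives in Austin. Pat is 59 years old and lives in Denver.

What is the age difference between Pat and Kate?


|59 - 21| = 38

38


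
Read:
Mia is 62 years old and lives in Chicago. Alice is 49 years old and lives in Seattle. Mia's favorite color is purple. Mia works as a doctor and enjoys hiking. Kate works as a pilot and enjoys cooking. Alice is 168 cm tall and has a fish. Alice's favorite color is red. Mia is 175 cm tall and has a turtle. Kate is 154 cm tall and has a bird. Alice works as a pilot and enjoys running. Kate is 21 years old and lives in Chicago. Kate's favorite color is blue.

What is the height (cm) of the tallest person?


Tallest: Mia at 175 cm

175
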